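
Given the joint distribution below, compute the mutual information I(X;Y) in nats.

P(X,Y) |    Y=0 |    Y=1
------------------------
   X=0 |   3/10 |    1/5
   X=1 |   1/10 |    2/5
0.0863 nats

Mutual information: I(X;Y) = H(X) + H(Y) - H(X,Y)

Marginals:
P(X) = (1/2, 1/2), H(X) = 0.6931 nats
P(Y) = (2/5, 3/5), H(Y) = 0.6730 nats

Joint entropy: H(X,Y) = 1.2799 nats

I(X;Y) = 0.6931 + 0.6730 - 1.2799 = 0.0863 nats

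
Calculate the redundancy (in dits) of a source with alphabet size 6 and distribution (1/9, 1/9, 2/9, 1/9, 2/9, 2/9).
0.0246 dits

Redundancy measures how far a source is from maximum entropy:
R = H_max - H(X)

Maximum entropy for 6 symbols: H_max = log_10(6) = 0.7782 dits
Actual entropy: H(X) = 0.7536 dits
Redundancy: R = 0.7782 - 0.7536 = 0.0246 dits

This redundancy represents potential for compression: the source could be compressed by 0.0246 dits per symbol.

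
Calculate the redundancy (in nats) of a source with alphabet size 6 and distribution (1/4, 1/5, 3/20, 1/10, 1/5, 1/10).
0.0563 nats

Redundancy measures how far a source is from maximum entropy:
R = H_max - H(X)

Maximum entropy for 6 symbols: H_max = log_e(6) = 1.7918 nats
Actual entropy: H(X) = 1.7354 nats
Redundancy: R = 1.7918 - 1.7354 = 0.0563 nats

This redundancy represents potential for compression: the source could be compressed by 0.0563 nats per symbol.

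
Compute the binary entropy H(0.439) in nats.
0.6857 nats

The binary entropy function is:
H(p) = -p log(p) - (1-p) log(1-p)

H(0.439) = -0.439 × log_e(0.439) - 0.561 × log_e(0.561)
H(0.439) = 0.6857 nats

Note: Binary entropy is maximized at p=0.5 (H=1 bit) and minimized at p=0 or p=1 (H=0).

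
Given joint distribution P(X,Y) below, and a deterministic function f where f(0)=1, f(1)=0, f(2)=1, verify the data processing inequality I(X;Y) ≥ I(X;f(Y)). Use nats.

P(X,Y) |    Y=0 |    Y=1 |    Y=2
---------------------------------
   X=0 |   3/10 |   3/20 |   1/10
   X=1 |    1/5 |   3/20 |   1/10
I(X;Y) = 0.0051, I(X;f(Y)) = 0.0022, inequality holds: 0.0051 ≥ 0.0022

Data Processing Inequality: For any Markov chain X → Y → Z, we have I(X;Y) ≥ I(X;Z).

Here Z = f(Y) is a deterministic function of Y, forming X → Y → Z.

Original I(X;Y) = 0.0051 nats

After applying f:
P(X,Z) where Z=f(Y):
- P(X,Z=0) = P(X,Y=1)
- P(X,Z=1) = P(X,Y=0) + P(X,Y=2)

I(X;Z) = I(X;f(Y)) = 0.0022 nats

Verification: 0.0051 ≥ 0.0022 ✓

Information cannot be created by processing; the function f can only lose information about X.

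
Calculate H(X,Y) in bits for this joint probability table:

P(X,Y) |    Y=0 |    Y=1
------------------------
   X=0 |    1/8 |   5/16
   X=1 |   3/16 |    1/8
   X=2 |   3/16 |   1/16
2.4300 bits

Joint entropy is H(X,Y) = -Σ_{x,y} p(x,y) log p(x,y).

Summing over all non-zero entries:
H(X,Y) = -[1/8·log_2(1/8) + 5/16·log_2(5/16) + 3/16·log_2(3/16) + 1/8·log_2(1/8) + 3/16·log_2(3/16) + 1/16·log_2(1/16)]
H(X,Y) = 2.4300 bits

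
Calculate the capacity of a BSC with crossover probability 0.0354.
0.7792 bits

For a binary symmetric channel (BSC) with error probability p:
Capacity C = 1 - H(p) bits per symbol

where H(p) = -p log₂(p) - (1-p) log₂(1-p) is the binary entropy function.

H(0.0354) = 0.2208 bits
C = 1 - 0.2208 = 0.7792 bits per symbol

This means we can reliably transmit up to 0.7792 bits of information per channel use.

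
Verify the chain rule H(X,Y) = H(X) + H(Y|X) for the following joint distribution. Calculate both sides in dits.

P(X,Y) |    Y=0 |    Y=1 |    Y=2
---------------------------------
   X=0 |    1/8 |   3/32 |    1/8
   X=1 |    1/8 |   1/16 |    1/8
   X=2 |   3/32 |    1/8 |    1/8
H(X,Y) = 0.9453, H(X) = 0.4767, H(Y|X) = 0.4686 (all in dits)

Chain rule: H(X,Y) = H(X) + H(Y|X)

Left side — joint entropy directly:
H(X,Y) = -Σ p(x,y) log p(x,y) = 0.9453 dits

Right side — compute H(Y|X) from the conditional distributions:
P(X) = (11/32, 5/16, 11/32), so H(X) = 0.4767 dits
H(Y|X) = Σ_x P(X=x) · H(Y|X=x):
  P(Y|X=0) = (4/11, 3/11, 4/11), H(Y|X=0) = 0.4734, weight P(X=0) = 11/32
  P(Y|X=1) = (2/5, 1/5, 2/5), H(Y|X=1) = 0.4581, weight P(X=1) = 5/16
  P(Y|X=2) = (3/11, 4/11, 4/11), H(Y|X=2) = 0.4734, weight P(X=2) = 11/32
H(Y|X) = 0.4686 dits

H(X) + H(Y|X) = 0.4767 + 0.4686 = 0.9453 dits

Both sides equal 0.9453 dits. ✓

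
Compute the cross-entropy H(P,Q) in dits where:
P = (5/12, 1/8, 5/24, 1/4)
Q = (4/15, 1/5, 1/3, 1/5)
0.6007 dits

Cross-entropy: H(P,Q) = -Σ p(x) log q(x)

Alternatively: H(P,Q) = H(P) + D_KL(P||Q)
H(P) = 0.5637 dits
D_KL(P||Q) = 0.0369 dits

H(P,Q) = 0.5637 + 0.0369 = 0.6007 dits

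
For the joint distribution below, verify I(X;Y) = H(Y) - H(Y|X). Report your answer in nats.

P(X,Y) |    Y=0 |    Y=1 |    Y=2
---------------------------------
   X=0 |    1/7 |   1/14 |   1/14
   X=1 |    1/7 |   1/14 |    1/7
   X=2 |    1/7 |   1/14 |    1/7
I(X;Y) = 0.0104 nats

Mutual information has multiple equivalent forms:
- I(X;Y) = H(X) - H(X|Y)
- I(X;Y) = H(Y) - H(Y|X)
- I(X;Y) = H(X) + H(Y) - H(X,Y)

Computing all quantities:
H(X) = 1.0934, H(Y) = 1.0609, H(X,Y) = 2.1440
H(X|Y) = 1.0830, H(Y|X) = 1.0506

Verification:
H(X) - H(X|Y) = 1.0934 - 1.0830 = 0.0104
H(Y) - H(Y|X) = 1.0609 - 1.0506 = 0.0104
H(X) + H(Y) - H(X,Y) = 1.0934 + 1.0609 - 2.1440 = 0.0104

All forms give I(X;Y) = 0.0104 nats. ✓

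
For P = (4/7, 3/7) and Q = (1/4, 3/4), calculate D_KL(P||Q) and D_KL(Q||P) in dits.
D_KL(P||Q) = 0.1010, D_KL(Q||P) = 0.0925

KL divergence is not symmetric: D_KL(P||Q) ≠ D_KL(Q||P) in general.

D_KL(P||Q) = 0.1010 dits
D_KL(Q||P) = 0.0925 dits

No, they are not equal!

This asymmetry is why KL divergence is not a true distance metric.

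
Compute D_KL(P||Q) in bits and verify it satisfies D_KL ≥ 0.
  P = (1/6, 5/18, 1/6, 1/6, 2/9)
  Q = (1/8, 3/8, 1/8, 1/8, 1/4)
0.0495 bits

KL divergence satisfies the Gibbs inequality: D_KL(P||Q) ≥ 0 for all distributions P, Q.

D_KL(P||Q) = Σ p(x) log(p(x)/q(x))
Term by term:
  x=0: 1/6 × log_2[(1/6)/(1/8)] = 0.0692
  x=1: 5/18 × log_2[(5/18)/(3/8)] = -0.1203
  x=2: 1/6 × log_2[(1/6)/(1/8)] = 0.0692
  x=3: 1/6 × log_2[(1/6)/(1/8)] = 0.0692
  x=4: 2/9 × log_2[(2/9)/(1/4)] = -0.0378
D_KL(P||Q) = 0.0495 bits

D_KL(P||Q) = 0.0495 ≥ 0 ✓

This non-negativity is a fundamental property: relative entropy cannot be negative because it measures how different Q is from P.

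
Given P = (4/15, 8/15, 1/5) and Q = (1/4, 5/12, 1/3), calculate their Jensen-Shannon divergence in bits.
0.0175 bits

Jensen-Shannon divergence is:
JSD(P||Q) = 0.5 × D_KL(P||M) + 0.5 × D_KL(Q||M)
where M = 0.5 × (P + Q) is the mixture distribution.

M = 0.5 × (4/15, 8/15, 1/5) + 0.5 × (1/4, 5/12, 1/3) = (0.258333, 19/40, 4/15)

D_KL(P||M) = 0.0183 bits
D_KL(Q||M) = 0.0167 bits

JSD(P||Q) = 0.5 × 0.0183 + 0.5 × 0.0167 = 0.0175 bits

Unlike KL divergence, JSD is symmetric and bounded: 0 ≤ JSD ≤ log(2).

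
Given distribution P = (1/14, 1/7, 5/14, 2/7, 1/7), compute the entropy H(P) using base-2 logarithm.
2.1210 bits

Shannon entropy is H(X) = -Σ p(x) log p(x).

For P = (1/14, 1/7, 5/14, 2/7, 1/7):
H = -1/14 × log_2(1/14) -1/7 × log_2(1/7) -5/14 × log_2(5/14) -2/7 × log_2(2/7) -1/7 × log_2(1/7)
H = 2.1210 bits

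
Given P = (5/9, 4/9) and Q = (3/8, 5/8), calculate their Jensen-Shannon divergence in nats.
0.0165 nats

Jensen-Shannon divergence is:
JSD(P||Q) = 0.5 × D_KL(P||M) + 0.5 × D_KL(Q||M)
where M = 0.5 × (P + Q) is the mixture distribution.

M = 0.5 × (5/9, 4/9) + 0.5 × (3/8, 5/8) = (0.465278, 0.534722)

D_KL(P||M) = 0.0163 nats
D_KL(Q||M) = 0.0166 nats

JSD(P||Q) = 0.5 × 0.0163 + 0.5 × 0.0166 = 0.0165 nats

Unlike KL divergence, JSD is symmetric and bounded: 0 ≤ JSD ≤ log(2).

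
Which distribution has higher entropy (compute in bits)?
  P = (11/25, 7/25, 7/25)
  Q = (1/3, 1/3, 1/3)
Q

Computing entropies in bits:
H(P) = 1.5496
H(Q) = 1.5850

Distribution Q has higher entropy.

Intuition: The distribution closer to uniform (more spread out) has higher entropy.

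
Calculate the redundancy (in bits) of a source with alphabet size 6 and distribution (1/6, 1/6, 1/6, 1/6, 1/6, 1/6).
0.0000 bits

Redundancy measures how far a source is from maximum entropy:
R = H_max - H(X)

Maximum entropy for 6 symbols: H_max = log_2(6) = 2.5850 bits
Actual entropy: H(X) = 2.5850 bits
Redundancy: R = 2.5850 - 2.5850 = 0.0000 bits

This redundancy represents potential for compression: the source could be compressed by 0.0000 bits per symbol.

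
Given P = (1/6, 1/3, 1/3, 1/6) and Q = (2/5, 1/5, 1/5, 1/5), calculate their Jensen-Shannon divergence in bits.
0.0611 bits

Jensen-Shannon divergence is:
JSD(P||Q) = 0.5 × D_KL(P||M) + 0.5 × D_KL(Q||M)
where M = 0.5 × (P + Q) is the mixture distribution.

M = 0.5 × (1/6, 1/3, 1/3, 1/6) + 0.5 × (2/5, 1/5, 1/5, 1/5) = (0.283333, 4/15, 4/15, 0.183333)

D_KL(P||M) = 0.0641 bits
D_KL(Q||M) = 0.0581 bits

JSD(P||Q) = 0.5 × 0.0641 + 0.5 × 0.0581 = 0.0611 bits

Unlike KL divergence, JSD is symmetric and bounded: 0 ≤ JSD ≤ log(2).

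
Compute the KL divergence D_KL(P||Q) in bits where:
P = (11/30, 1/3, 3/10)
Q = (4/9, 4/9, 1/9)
0.1898 bits

KL divergence: D_KL(P||Q) = Σ p(x) log(p(x)/q(x))

Computing term by term:
  x=0: 11/30 × log_2[(11/30)/(4/9)] = 11/30 × -0.2775 = -0.1018
  x=1: 1/3 × log_2[(1/3)/(4/9)] = 1/3 × -0.4150 = -0.1383
  x=2: 3/10 × log_2[(3/10)/(1/9)] = 3/10 × 1.4330 = 0.4299

D_KL(P||Q) = 0.1898 bits

Note: KL divergence is always non-negative and equals 0 iff P = Q.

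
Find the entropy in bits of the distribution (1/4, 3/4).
0.8113 bits

Shannon entropy is H(X) = -Σ p(x) log p(x).

For P = (1/4, 3/4):
H = -1/4 × log_2(1/4) -3/4 × log_2(3/4)
H = 0.8113 bits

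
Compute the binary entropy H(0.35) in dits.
0.2812 dits

The binary entropy function is:
H(p) = -p log(p) - (1-p) log(1-p)

H(0.35) = -0.35 × log_10(0.35) - 0.65 × log_10(0.65)
H(0.35) = 0.2812 dits

Note: Binary entropy is maximized at p=0.5 (H=1 bit) and minimized at p=0 or p=1 (H=0).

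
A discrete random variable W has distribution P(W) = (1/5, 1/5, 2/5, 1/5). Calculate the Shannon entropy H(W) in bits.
1.9219 bits

Shannon entropy is H(X) = -Σ p(x) log p(x).

For P = (1/5, 1/5, 2/5, 1/5):
H = -1/5 × log_2(1/5) -1/5 × log_2(1/5) -2/5 × log_2(2/5) -1/5 × log_2(1/5)
H = 1.9219 bits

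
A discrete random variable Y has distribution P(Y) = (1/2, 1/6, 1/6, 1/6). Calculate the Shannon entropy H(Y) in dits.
0.5396 dits

Shannon entropy is H(X) = -Σ p(x) log p(x).

For P = (1/2, 1/6, 1/6, 1/6):
H = -1/2 × log_10(1/2) -1/6 × log_10(1/6) -1/6 × log_10(1/6) -1/6 × log_10(1/6)
H = 0.5396 dits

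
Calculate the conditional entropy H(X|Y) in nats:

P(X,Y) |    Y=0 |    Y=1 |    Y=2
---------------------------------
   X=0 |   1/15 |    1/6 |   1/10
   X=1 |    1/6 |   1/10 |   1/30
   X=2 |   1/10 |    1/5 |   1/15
1.0406 nats

Using the chain rule: H(X|Y) = H(X,Y) - H(Y)

First, compute H(X,Y) = 2.0844 nats

Marginal P(Y) = (1/3, 7/15, 1/5)
H(Y) = 1.0438 nats

H(X|Y) = H(X,Y) - H(Y) = 2.0844 - 1.0438 = 1.0406 nats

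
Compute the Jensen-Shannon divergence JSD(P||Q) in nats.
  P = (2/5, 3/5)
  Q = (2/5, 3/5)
0.0000 nats

Jensen-Shannon divergence is:
JSD(P||Q) = 0.5 × D_KL(P||M) + 0.5 × D_KL(Q||M)
where M = 0.5 × (P + Q) is the mixture distribution.

M = 0.5 × (2/5, 3/5) + 0.5 × (2/5, 3/5) = (2/5, 3/5)

D_KL(P||M) = 0.0000 nats
D_KL(Q||M) = 0.0000 nats

JSD(P||Q) = 0.5 × 0.0000 + 0.5 × 0.0000 = 0.0000 nats

Unlike KL divergence, JSD is symmetric and bounded: 0 ≤ JSD ≤ log(2).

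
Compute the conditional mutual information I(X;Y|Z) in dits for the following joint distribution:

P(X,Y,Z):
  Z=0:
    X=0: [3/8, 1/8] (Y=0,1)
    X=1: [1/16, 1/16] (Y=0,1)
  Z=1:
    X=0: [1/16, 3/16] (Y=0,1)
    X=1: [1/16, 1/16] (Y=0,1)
0.0111 dits

Conditional mutual information: I(X;Y|Z) = H(X|Z) + H(Y|Z) - H(X,Y|Z)

H(Z) = 0.2873
H(X,Z) = 0.5268 → H(X|Z) = 0.2395
H(Y,Z) = 0.5568 → H(Y|Z) = 0.2695
H(X,Y,Z) = 0.7852 → H(X,Y|Z) = 0.4979

I(X;Y|Z) = 0.2395 + 0.2695 - 0.4979 = 0.0111 dits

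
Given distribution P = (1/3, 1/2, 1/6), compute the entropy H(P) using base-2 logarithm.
1.4591 bits

Shannon entropy is H(X) = -Σ p(x) log p(x).

For P = (1/3, 1/2, 1/6):
H = -1/3 × log_2(1/3) -1/2 × log_2(1/2) -1/6 × log_2(1/6)
H = 1.4591 bits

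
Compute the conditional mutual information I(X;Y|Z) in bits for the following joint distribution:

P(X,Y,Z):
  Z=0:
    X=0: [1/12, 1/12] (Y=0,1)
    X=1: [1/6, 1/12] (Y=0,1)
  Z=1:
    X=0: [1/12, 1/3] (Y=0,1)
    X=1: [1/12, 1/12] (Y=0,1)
0.0443 bits

Conditional mutual information: I(X;Y|Z) = H(X|Z) + H(Y|Z) - H(X,Y|Z)

H(Z) = 0.9799
H(X,Z) = 1.8879 → H(X|Z) = 0.9080
H(Y,Z) = 1.8879 → H(Y|Z) = 0.9080
H(X,Y,Z) = 2.7516 → H(X,Y|Z) = 1.7718

I(X;Y|Z) = 0.9080 + 0.9080 - 1.7718 = 0.0443 bits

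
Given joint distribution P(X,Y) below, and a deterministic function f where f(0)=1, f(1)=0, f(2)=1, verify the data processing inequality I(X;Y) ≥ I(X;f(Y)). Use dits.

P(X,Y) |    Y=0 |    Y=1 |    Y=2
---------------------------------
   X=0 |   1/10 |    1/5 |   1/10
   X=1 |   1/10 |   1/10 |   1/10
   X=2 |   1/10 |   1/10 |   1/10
I(X;Y) = 0.0060, I(X;f(Y)) = 0.0060, inequality holds: 0.0060 ≥ 0.0060

Data Processing Inequality: For any Markov chain X → Y → Z, we have I(X;Y) ≥ I(X;Z).

Here Z = f(Y) is a deterministic function of Y, forming X → Y → Z.

Original I(X;Y) = 0.0060 dits

After applying f:
P(X,Z) where Z=f(Y):
- P(X,Z=0) = P(X,Y=1)
- P(X,Z=1) = P(X,Y=0) + P(X,Y=2)

I(X;Z) = I(X;f(Y)) = 0.0060 dits

Verification: 0.0060 ≥ 0.0060 ✓

Information cannot be created by processing; the function f can only lose information about X.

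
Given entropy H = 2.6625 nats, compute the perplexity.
14.3321

Perplexity is e^H (or exp(H) for natural log).

H = 2.6625 nats
Perplexity = e^2.6625 = 14.3321

Interpretation: The model's uncertainty is equivalent to choosing uniformly among 14.3 options.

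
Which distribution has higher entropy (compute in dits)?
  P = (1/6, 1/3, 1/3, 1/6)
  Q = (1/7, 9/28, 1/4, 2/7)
Q

Computing entropies in dits:
H(P) = 0.5775
H(Q) = 0.5851

Distribution Q has higher entropy.

Intuition: The distribution closer to uniform (more spread out) has higher entropy.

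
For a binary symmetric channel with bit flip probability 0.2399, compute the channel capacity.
0.2051 bits

For a binary symmetric channel (BSC) with error probability p:
Capacity C = 1 - H(p) bits per symbol

where H(p) = -p log₂(p) - (1-p) log₂(1-p) is the binary entropy function.

H(0.2399) = 0.7949 bits
C = 1 - 0.7949 = 0.2051 bits per symbol

This means we can reliably transmit up to 0.2051 bits of information per channel use.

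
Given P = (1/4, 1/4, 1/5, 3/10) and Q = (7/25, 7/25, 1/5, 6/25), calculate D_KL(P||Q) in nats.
0.0103 nats

KL divergence: D_KL(P||Q) = Σ p(x) log(p(x)/q(x))

Computing term by term:
  x=0: 1/4 × log_e[(1/4)/(7/25)] = 1/4 × -0.1133 = -0.0283
  x=1: 1/4 × log_e[(1/4)/(7/25)] = 1/4 × -0.1133 = -0.0283
  x=2: 1/5 × log_e[(1/5)/(1/5)] = 1/5 × 0.0000 = 0.0000
  x=3: 3/10 × log_e[(3/10)/(6/25)] = 3/10 × 0.2231 = 0.0669

D_KL(P||Q) = 0.0103 nats

Note: KL divergence is always non-negative and equals 0 iff P = Q.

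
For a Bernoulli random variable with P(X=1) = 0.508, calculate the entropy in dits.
0.3010 dits

The binary entropy function is:
H(p) = -p log(p) - (1-p) log(1-p)

H(0.508) = -0.508 × log_10(0.508) - 0.492 × log_10(0.492)
H(0.508) = 0.3010 dits

Note: Binary entropy is maximized at p=0.5 (H=1 bit) and minimized at p=0 or p=1 (H=0).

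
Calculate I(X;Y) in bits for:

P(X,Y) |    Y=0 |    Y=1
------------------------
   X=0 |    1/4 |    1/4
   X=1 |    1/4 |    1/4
0.0000 bits

Mutual information: I(X;Y) = H(X) + H(Y) - H(X,Y)

Marginals:
P(X) = (1/2, 1/2), H(X) = 1.0000 bits
P(Y) = (1/2, 1/2), H(Y) = 1.0000 bits

Joint entropy: H(X,Y) = 2.0000 bits

I(X;Y) = 1.0000 + 1.0000 - 2.0000 = 0.0000 bits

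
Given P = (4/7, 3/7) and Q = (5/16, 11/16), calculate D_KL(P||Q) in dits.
0.0618 dits

KL divergence: D_KL(P||Q) = Σ p(x) log(p(x)/q(x))

Computing term by term:
  x=0: 4/7 × log_10[(4/7)/(5/16)] = 4/7 × 0.2621 = 0.1498
  x=1: 3/7 × log_10[(3/7)/(11/16)] = 3/7 × -0.2052 = -0.0880

D_KL(P||Q) = 0.0618 dits

Note: KL divergence is always non-negative and equals 0 iff P = Q.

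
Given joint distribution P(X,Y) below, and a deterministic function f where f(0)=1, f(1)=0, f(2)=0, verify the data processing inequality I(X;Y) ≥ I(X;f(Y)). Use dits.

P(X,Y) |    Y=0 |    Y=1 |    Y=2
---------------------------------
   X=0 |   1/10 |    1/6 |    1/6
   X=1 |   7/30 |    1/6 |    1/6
I(X;Y) = 0.0080, I(X;f(Y)) = 0.0080, inequality holds: 0.0080 ≥ 0.0080

Data Processing Inequality: For any Markov chain X → Y → Z, we have I(X;Y) ≥ I(X;Z).

Here Z = f(Y) is a deterministic function of Y, forming X → Y → Z.

Original I(X;Y) = 0.0080 dits

After applying f:
P(X,Z) where Z=f(Y):
- P(X,Z=0) = P(X,Y=1) + P(X,Y=2)
- P(X,Z=1) = P(X,Y=0)

I(X;Z) = I(X;f(Y)) = 0.0080 dits

Verification: 0.0080 ≥ 0.0080 ✓

Information cannot be created by processing; the function f can only lose information about X.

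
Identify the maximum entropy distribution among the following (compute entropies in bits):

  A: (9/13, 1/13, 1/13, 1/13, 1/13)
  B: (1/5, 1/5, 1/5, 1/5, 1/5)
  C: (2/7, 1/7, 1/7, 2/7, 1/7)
B

For a discrete distribution over n outcomes, entropy is maximized by the uniform distribution.

Computing entropies:
H(A) = 1.5059 bits
H(B) = 2.3219 bits
H(C) = 2.2359 bits

The uniform distribution (where all probabilities equal 1/5) achieves the maximum entropy of log_2(5) = 2.3219 bits.

Distribution B has the highest entropy.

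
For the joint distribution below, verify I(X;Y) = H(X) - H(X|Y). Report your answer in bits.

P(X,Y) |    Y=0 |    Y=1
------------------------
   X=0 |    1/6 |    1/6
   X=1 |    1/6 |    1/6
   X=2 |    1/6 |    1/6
I(X;Y) = 0.0000 bits

Mutual information has multiple equivalent forms:
- I(X;Y) = H(X) - H(X|Y)
- I(X;Y) = H(Y) - H(Y|X)
- I(X;Y) = H(X) + H(Y) - H(X,Y)

Computing all quantities:
H(X) = 1.5850, H(Y) = 1.0000, H(X,Y) = 2.5850
H(X|Y) = 1.5850, H(Y|X) = 1.0000

Verification:
H(X) - H(X|Y) = 1.5850 - 1.5850 = 0.0000
H(Y) - H(Y|X) = 1.0000 - 1.0000 = 0.0000
H(X) + H(Y) - H(X,Y) = 1.5850 + 1.0000 - 2.5850 = 0.0000

All forms give I(X;Y) = 0.0000 bits. ✓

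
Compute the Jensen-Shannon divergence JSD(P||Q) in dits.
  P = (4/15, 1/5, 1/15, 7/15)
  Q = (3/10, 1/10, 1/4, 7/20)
0.0180 dits

Jensen-Shannon divergence is:
JSD(P||Q) = 0.5 × D_KL(P||M) + 0.5 × D_KL(Q||M)
where M = 0.5 × (P + Q) is the mixture distribution.

M = 0.5 × (4/15, 1/5, 1/15, 7/15) + 0.5 × (3/10, 1/10, 1/4, 7/20) = (0.283333, 3/20, 0.158333, 0.408333)

D_KL(P||M) = 0.0200 dits
D_KL(Q||M) = 0.0160 dits

JSD(P||Q) = 0.5 × 0.0200 + 0.5 × 0.0160 = 0.0180 dits

Unlike KL divergence, JSD is symmetric and bounded: 0 ≤ JSD ≤ log(2).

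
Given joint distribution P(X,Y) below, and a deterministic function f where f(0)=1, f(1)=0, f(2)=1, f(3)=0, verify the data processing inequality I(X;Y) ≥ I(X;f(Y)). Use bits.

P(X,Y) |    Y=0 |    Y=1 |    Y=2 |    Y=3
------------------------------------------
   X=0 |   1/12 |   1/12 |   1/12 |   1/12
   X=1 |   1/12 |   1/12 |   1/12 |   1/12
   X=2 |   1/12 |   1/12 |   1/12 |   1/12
I(X;Y) = 0.0000, I(X;f(Y)) = 0.0000, inequality holds: 0.0000 ≥ 0.0000

Data Processing Inequality: For any Markov chain X → Y → Z, we have I(X;Y) ≥ I(X;Z).

Here Z = f(Y) is a deterministic function of Y, forming X → Y → Z.

Original I(X;Y) = 0.0000 bits

After applying f:
P(X,Z) where Z=f(Y):
- P(X,Z=0) = P(X,Y=1) + P(X,Y=3)
- P(X,Z=1) = P(X,Y=0) + P(X,Y=2)

I(X;Z) = I(X;f(Y)) = 0.0000 bits

Verification: 0.0000 ≥ 0.0000 ✓

Information cannot be created by processing; the function f can only lose information about X.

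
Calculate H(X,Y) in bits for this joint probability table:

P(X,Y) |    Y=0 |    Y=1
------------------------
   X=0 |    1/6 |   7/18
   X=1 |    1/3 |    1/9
1.8413 bits

Joint entropy is H(X,Y) = -Σ_{x,y} p(x,y) log p(x,y).

Summing over all non-zero entries:
H(X,Y) = -[1/6·log_2(1/6) + 7/18·log_2(7/18) + 1/3·log_2(1/3) + 1/9·log_2(1/9)]
H(X,Y) = 1.8413 bits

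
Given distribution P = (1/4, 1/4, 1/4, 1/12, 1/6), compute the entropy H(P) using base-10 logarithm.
0.6712 dits

Shannon entropy is H(X) = -Σ p(x) log p(x).

For P = (1/4, 1/4, 1/4, 1/12, 1/6):
H = -1/4 × log_10(1/4) -1/4 × log_10(1/4) -1/4 × log_10(1/4) -1/12 × log_10(1/12) -1/6 × log_10(1/6)
H = 0.6712 dits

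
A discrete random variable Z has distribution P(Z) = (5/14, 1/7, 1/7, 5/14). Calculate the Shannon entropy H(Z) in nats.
1.2914 nats

Shannon entropy is H(X) = -Σ p(x) log p(x).

For P = (5/14, 1/7, 1/7, 5/14):
H = -5/14 × log_e(5/14) -1/7 × log_e(1/7) -1/7 × log_e(1/7) -5/14 × log_e(5/14)
H = 1.2914 nats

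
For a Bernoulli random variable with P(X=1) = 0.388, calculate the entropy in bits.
0.9635 bits

The binary entropy function is:
H(p) = -p log(p) - (1-p) log(1-p)

H(0.388) = -0.388 × log_2(0.388) - 0.612 × log_2(0.612)
H(0.388) = 0.9635 bits

Note: Binary entropy is maximized at p=0.5 (H=1 bit) and minimized at p=0 or p=1 (H=0).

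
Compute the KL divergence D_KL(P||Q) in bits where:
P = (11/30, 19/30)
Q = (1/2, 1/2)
0.0519 bits

KL divergence: D_KL(P||Q) = Σ p(x) log(p(x)/q(x))

Computing term by term:
  x=0: 11/30 × log_2[(11/30)/(1/2)] = 11/30 × -0.4475 = -0.1641
  x=1: 19/30 × log_2[(19/30)/(1/2)] = 19/30 × 0.3410 = 0.2160

D_KL(P||Q) = 0.0519 bits

Note: KL divergence is always non-negative and equals 0 iff P = Q.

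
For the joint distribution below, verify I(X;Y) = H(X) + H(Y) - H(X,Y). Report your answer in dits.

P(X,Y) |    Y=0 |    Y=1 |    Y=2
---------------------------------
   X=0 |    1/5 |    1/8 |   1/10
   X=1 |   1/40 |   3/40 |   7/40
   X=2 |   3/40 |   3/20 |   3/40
I(X;Y) = 0.0431 dits

Mutual information has multiple equivalent forms:
- I(X;Y) = H(X) - H(X|Y)
- I(X;Y) = H(Y) - H(Y|X)
- I(X;Y) = H(X) + H(Y) - H(X,Y)

Computing all quantities:
H(X) = 0.4690, H(Y) = 0.4760, H(X,Y) = 0.9019
H(X|Y) = 0.4259, H(Y|X) = 0.4329

Verification:
H(X) - H(X|Y) = 0.4690 - 0.4259 = 0.0431
H(Y) - H(Y|X) = 0.4760 - 0.4329 = 0.0431
H(X) + H(Y) - H(X,Y) = 0.4690 + 0.4760 - 0.9019 = 0.0431

All forms give I(X;Y) = 0.0431 dits. ✓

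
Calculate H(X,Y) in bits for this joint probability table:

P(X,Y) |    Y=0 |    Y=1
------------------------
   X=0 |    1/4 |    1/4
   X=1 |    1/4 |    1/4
2.0000 bits

Joint entropy is H(X,Y) = -Σ_{x,y} p(x,y) log p(x,y).

Summing over all non-zero entries:
H(X,Y) = -[1/4·log_2(1/4) + 1/4·log_2(1/4) + 1/4·log_2(1/4) + 1/4·log_2(1/4)]
H(X,Y) = 2.0000 bits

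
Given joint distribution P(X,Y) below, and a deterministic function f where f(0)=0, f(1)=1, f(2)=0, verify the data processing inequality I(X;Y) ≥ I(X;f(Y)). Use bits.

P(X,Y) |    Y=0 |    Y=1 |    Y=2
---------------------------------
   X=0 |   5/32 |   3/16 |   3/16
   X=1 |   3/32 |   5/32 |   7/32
I(X;Y) = 0.0124, I(X;f(Y)) = 0.0003, inequality holds: 0.0124 ≥ 0.0003

Data Processing Inequality: For any Markov chain X → Y → Z, we have I(X;Y) ≥ I(X;Z).

Here Z = f(Y) is a deterministic function of Y, forming X → Y → Z.

Original I(X;Y) = 0.0124 bits

After applying f:
P(X,Z) where Z=f(Y):
- P(X,Z=0) = P(X,Y=0) + P(X,Y=2)
- P(X,Z=1) = P(X,Y=1)

I(X;Z) = I(X;f(Y)) = 0.0003 bits

Verification: 0.0124 ≥ 0.0003 ✓

Information cannot be created by processing; the function f can only lose information about X.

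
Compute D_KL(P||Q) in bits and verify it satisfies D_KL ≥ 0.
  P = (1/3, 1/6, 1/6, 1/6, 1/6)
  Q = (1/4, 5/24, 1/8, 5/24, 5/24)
0.0466 bits

KL divergence satisfies the Gibbs inequality: D_KL(P||Q) ≥ 0 for all distributions P, Q.

D_KL(P||Q) = Σ p(x) log(p(x)/q(x))
Term by term:
  x=0: 1/3 × log_2[(1/3)/(1/4)] = 0.1383
  x=1: 1/6 × log_2[(1/6)/(5/24)] = -0.0537
  x=2: 1/6 × log_2[(1/6)/(1/8)] = 0.0692
  x=3: 1/6 × log_2[(1/6)/(5/24)] = -0.0537
  x=4: 1/6 × log_2[(1/6)/(5/24)] = -0.0537
D_KL(P||Q) = 0.0466 bits

D_KL(P||Q) = 0.0466 ≥ 0 ✓

This non-negativity is a fundamental property: relative entropy cannot be negative because it measures how different Q is from P.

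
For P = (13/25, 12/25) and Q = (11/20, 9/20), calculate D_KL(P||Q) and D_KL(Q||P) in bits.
D_KL(P||Q) = 0.0026, D_KL(Q||P) = 0.0026

KL divergence is not symmetric: D_KL(P||Q) ≠ D_KL(Q||P) in general.

D_KL(P||Q) = 0.0026 bits
D_KL(Q||P) = 0.0026 bits

In this case they happen to be equal (to 4 decimal places).

This asymmetry is why KL divergence is not a true distance metric.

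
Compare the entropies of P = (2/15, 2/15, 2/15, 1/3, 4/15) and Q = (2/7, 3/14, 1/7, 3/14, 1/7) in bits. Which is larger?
Q

Computing entropies in bits:
H(P) = 2.1996
H(Q) = 2.2709

Distribution Q has higher entropy.

Intuition: The distribution closer to uniform (more spread out) has higher entropy.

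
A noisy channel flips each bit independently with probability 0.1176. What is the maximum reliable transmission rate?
0.4776 bits

For a binary symmetric channel (BSC) with error probability p:
Capacity C = 1 - H(p) bits per symbol

where H(p) = -p log₂(p) - (1-p) log₂(1-p) is the binary entropy function.

H(0.1176) = 0.5224 bits
C = 1 - 0.5224 = 0.4776 bits per symbol

This means we can reliably transmit up to 0.4776 bits of information per channel use.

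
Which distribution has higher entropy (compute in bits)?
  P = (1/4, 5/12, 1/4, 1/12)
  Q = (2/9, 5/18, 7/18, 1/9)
Q

Computing entropies in bits:
H(P) = 1.8250
H(Q) = 1.8776

Distribution Q has higher entropy.

Intuition: The distribution closer to uniform (more spread out) has higher entropy.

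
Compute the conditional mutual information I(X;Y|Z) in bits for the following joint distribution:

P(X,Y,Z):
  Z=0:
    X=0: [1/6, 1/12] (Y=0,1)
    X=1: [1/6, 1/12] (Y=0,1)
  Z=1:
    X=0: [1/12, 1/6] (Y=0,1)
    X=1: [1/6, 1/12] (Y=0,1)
0.0409 bits

Conditional mutual information: I(X;Y|Z) = H(X|Z) + H(Y|Z) - H(X,Y|Z)

H(Z) = 1.0000
H(X,Z) = 2.0000 → H(X|Z) = 1.0000
H(Y,Z) = 1.9591 → H(Y|Z) = 0.9591
H(X,Y,Z) = 2.9183 → H(X,Y|Z) = 1.9183

I(X;Y|Z) = 1.0000 + 0.9591 - 1.9183 = 0.0409 bits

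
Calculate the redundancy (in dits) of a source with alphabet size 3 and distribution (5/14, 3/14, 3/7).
0.0164 dits

Redundancy measures how far a source is from maximum entropy:
R = H_max - H(X)

Maximum entropy for 3 symbols: H_max = log_10(3) = 0.4771 dits
Actual entropy: H(X) = 0.4608 dits
Redundancy: R = 0.4771 - 0.4608 = 0.0164 dits

This redundancy represents potential for compression: the source could be compressed by 0.0164 dits per symbol.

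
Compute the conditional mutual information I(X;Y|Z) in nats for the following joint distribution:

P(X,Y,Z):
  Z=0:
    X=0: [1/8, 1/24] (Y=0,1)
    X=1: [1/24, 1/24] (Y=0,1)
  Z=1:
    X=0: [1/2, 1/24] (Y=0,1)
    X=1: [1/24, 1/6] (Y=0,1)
0.1996 nats

Conditional mutual information: I(X;Y|Z) = H(X|Z) + H(Y|Z) - H(X,Y|Z)

H(Z) = 0.5623
H(X,Z) = 1.1646 → H(X|Z) = 0.6023
H(Y,Z) = 1.1646 → H(Y|Z) = 0.6023
H(X,Y,Z) = 1.5672 → H(X,Y|Z) = 1.0049

I(X;Y|Z) = 0.6023 + 0.6023 - 1.0049 = 0.1996 nats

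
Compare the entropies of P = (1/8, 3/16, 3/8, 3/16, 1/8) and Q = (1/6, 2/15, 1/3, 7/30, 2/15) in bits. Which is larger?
Q

Computing entropies in bits:
H(P) = 2.1863
H(Q) = 2.2242

Distribution Q has higher entropy.

Intuition: The distribution closer to uniform (more spread out) has higher entropy.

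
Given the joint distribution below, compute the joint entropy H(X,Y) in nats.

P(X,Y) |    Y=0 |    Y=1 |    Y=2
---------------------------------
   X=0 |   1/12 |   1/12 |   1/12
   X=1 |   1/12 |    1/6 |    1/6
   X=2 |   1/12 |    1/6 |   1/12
2.1383 nats

Joint entropy is H(X,Y) = -Σ_{x,y} p(x,y) log p(x,y).

Summing over all non-zero entries:
H(X,Y) = -[1/12·log_e(1/12) + 1/12·log_e(1/12) + 1/12·log_e(1/12) + 1/12·log_e(1/12) + 1/6·log_e(1/6) + 1/6·log_e(1/6) + 1/12·log_e(1/12) + 1/6·log_e(1/6) + 1/12·log_e(1/12)]
H(X,Y) = 2.1383 nats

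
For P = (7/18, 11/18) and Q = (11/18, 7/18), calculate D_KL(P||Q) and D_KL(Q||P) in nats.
D_KL(P||Q) = 0.1004, D_KL(Q||P) = 0.1004

KL divergence is not symmetric: D_KL(P||Q) ≠ D_KL(Q||P) in general.

D_KL(P||Q) = 0.1004 nats
D_KL(Q||P) = 0.1004 nats

In this case they happen to be equal (to 4 decimal places).

This asymmetry is why KL divergence is not a true distance metric.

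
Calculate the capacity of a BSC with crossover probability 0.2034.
0.2713 bits

For a binary symmetric channel (BSC) with error probability p:
Capacity C = 1 - H(p) bits per symbol

where H(p) = -p log₂(p) - (1-p) log₂(1-p) is the binary entropy function.

H(0.2034) = 0.7287 bits
C = 1 - 0.7287 = 0.2713 bits per symbol

This means we can reliably transmit up to 0.2713 bits of information per channel use.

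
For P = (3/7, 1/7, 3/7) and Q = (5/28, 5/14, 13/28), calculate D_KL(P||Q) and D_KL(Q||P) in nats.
D_KL(P||Q) = 0.2100, D_KL(Q||P) = 0.2081

KL divergence is not symmetric: D_KL(P||Q) ≠ D_KL(Q||P) in general.

D_KL(P||Q) = 0.2100 nats
D_KL(Q||P) = 0.2081 nats

No, they are not equal!

This asymmetry is why KL divergence is not a true distance metric.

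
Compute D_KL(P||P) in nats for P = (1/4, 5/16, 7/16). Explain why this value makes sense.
0.0000 nats

KL divergence satisfies the Gibbs inequality: D_KL(P||Q) ≥ 0 for all distributions P, Q.

D_KL(P||Q) = Σ p(x) log(p(x)/q(x))
Each term is p(x) × log_e(p(x)/p(x)) = p(x) × log_e(1) = 0, so the sum is 0.
D_KL(P||Q) = 0.0000 nats

When P = Q, the KL divergence is exactly 0, as there is no 'divergence' between identical distributions.

This non-negativity is a fundamental property: relative entropy cannot be negative because it measures how different Q is from P.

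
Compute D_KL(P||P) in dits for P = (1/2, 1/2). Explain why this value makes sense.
0.0000 dits

KL divergence satisfies the Gibbs inequality: D_KL(P||Q) ≥ 0 for all distributions P, Q.

D_KL(P||Q) = Σ p(x) log(p(x)/q(x))
Each term is p(x) × log_10(p(x)/p(x)) = p(x) × log_10(1) = 0, so the sum is 0.
D_KL(P||Q) = 0.0000 dits

When P = Q, the KL divergence is exactly 0, as there is no 'divergence' between identical distributions.

This non-negativity is a fundamental property: relative entropy cannot be negative because it measures how different Q is from P.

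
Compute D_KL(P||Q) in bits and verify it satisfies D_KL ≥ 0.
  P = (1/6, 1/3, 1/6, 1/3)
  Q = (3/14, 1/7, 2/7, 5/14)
0.1843 bits

KL divergence satisfies the Gibbs inequality: D_KL(P||Q) ≥ 0 for all distributions P, Q.

D_KL(P||Q) = Σ p(x) log(p(x)/q(x))
Term by term:
  x=0: 1/6 × log_2[(1/6)/(3/14)] = -0.0604
  x=1: 1/3 × log_2[(1/3)/(1/7)] = 0.4075
  x=2: 1/6 × log_2[(1/6)/(2/7)] = -0.1296
  x=3: 1/3 × log_2[(1/3)/(5/14)] = -0.0332
D_KL(P||Q) = 0.1843 bits

D_KL(P||Q) = 0.1843 ≥ 0 ✓

This non-negativity is a fundamental property: relative entropy cannot be negative because it measures how different Q is from P.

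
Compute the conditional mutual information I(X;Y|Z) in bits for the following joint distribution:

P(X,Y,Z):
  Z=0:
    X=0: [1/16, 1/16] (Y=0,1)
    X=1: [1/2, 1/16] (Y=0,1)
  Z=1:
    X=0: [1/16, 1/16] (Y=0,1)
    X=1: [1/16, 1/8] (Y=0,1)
0.0684 bits

Conditional mutual information: I(X;Y|Z) = H(X|Z) + H(Y|Z) - H(X,Y|Z)

H(Z) = 0.8960
H(X,Z) = 1.6697 → H(X|Z) = 0.7737
H(Y,Z) = 1.6697 → H(Y|Z) = 0.7737
H(X,Y,Z) = 2.3750 → H(X,Y|Z) = 1.4790

I(X;Y|Z) = 0.7737 + 0.7737 - 1.4790 = 0.0684 bits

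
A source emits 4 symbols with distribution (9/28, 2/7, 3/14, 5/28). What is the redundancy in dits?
0.0112 dits

Redundancy measures how far a source is from maximum entropy:
R = H_max - H(X)

Maximum entropy for 4 symbols: H_max = log_10(4) = 0.6021 dits
Actual entropy: H(X) = 0.5908 dits
Redundancy: R = 0.6021 - 0.5908 = 0.0112 dits

This redundancy represents potential for compression: the source could be compressed by 0.0112 dits per symbol.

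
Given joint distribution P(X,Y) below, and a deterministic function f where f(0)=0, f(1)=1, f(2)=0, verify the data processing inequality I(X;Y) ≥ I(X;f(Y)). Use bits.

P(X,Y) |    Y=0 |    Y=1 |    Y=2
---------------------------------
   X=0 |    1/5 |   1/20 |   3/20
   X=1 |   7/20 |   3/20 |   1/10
I(X;Y) = 0.0458, I(X;f(Y)) = 0.0177, inequality holds: 0.0458 ≥ 0.0177

Data Processing Inequality: For any Markov chain X → Y → Z, we have I(X;Y) ≥ I(X;Z).

Here Z = f(Y) is a deterministic function of Y, forming X → Y → Z.

Original I(X;Y) = 0.0458 bits

After applying f:
P(X,Z) where Z=f(Y):
- P(X,Z=0) = P(X,Y=0) + P(X,Y=2)
- P(X,Z=1) = P(X,Y=1)

I(X;Z) = I(X;f(Y)) = 0.0177 bits

Verification: 0.0458 ≥ 0.0177 ✓

Information cannot be created by processing; the function f can only lose information about X.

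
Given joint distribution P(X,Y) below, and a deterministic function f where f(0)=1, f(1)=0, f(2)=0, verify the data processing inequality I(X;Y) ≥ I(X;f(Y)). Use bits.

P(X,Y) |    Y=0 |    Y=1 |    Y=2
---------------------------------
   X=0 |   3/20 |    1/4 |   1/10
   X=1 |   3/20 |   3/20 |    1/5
I(X;Y) = 0.0427, I(X;f(Y)) = 0.0000, inequality holds: 0.0427 ≥ 0.0000

Data Processing Inequality: For any Markov chain X → Y → Z, we have I(X;Y) ≥ I(X;Z).

Here Z = f(Y) is a deterministic function of Y, forming X → Y → Z.

Original I(X;Y) = 0.0427 bits

After applying f:
P(X,Z) where Z=f(Y):
- P(X,Z=0) = P(X,Y=1) + P(X,Y=2)
- P(X,Z=1) = P(X,Y=0)

I(X;Z) = I(X;f(Y)) = 0.0000 bits

Verification: 0.0427 ≥ 0.0000 ✓

Information cannot be created by processing; the function f can only lose information about X.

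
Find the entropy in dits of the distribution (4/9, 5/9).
0.2983 dits

Shannon entropy is H(X) = -Σ p(x) log p(x).

For P = (4/9, 5/9):
H = -4/9 × log_10(4/9) -5/9 × log_10(5/9)
H = 0.2983 dits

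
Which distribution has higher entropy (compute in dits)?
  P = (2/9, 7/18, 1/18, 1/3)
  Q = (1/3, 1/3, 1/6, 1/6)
Q

Computing entropies in dits:
H(P) = 0.5334
H(Q) = 0.5775

Distribution Q has higher entropy.

Intuition: The distribution closer to uniform (more spread out) has higher entropy.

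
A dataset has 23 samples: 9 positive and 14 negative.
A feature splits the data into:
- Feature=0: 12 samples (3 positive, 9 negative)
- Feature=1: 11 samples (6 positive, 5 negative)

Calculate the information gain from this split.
0.0670 bits

Information Gain = H(Y) - H(Y|Feature)

Before split:
P(positive) = 9/23 = 0.3913
H(Y) = 0.9656 bits

After split:
Feature=0: H = 0.8113 bits (weight = 12/23)
Feature=1: H = 0.9940 bits (weight = 11/23)
H(Y|Feature) = (12/23)×0.8113 + (11/23)×0.9940 = 0.8987 bits

Information Gain = 0.9656 - 0.8987 = 0.0670 bits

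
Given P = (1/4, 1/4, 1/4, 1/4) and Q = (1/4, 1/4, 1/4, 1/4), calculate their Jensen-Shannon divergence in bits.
0.0000 bits

Jensen-Shannon divergence is:
JSD(P||Q) = 0.5 × D_KL(P||M) + 0.5 × D_KL(Q||M)
where M = 0.5 × (P + Q) is the mixture distribution.

M = 0.5 × (1/4, 1/4, 1/4, 1/4) + 0.5 × (1/4, 1/4, 1/4, 1/4) = (1/4, 1/4, 1/4, 1/4)

D_KL(P||M) = 0.0000 bits
D_KL(Q||M) = 0.0000 bits

JSD(P||Q) = 0.5 × 0.0000 + 0.5 × 0.0000 = 0.0000 bits

Unlike KL divergence, JSD is symmetric and bounded: 0 ≤ JSD ≤ log(2).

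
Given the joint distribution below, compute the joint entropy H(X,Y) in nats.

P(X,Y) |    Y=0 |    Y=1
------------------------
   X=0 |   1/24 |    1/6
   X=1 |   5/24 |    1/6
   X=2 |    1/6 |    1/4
1.7017 nats

Joint entropy is H(X,Y) = -Σ_{x,y} p(x,y) log p(x,y).

Summing over all non-zero entries:
H(X,Y) = -[1/24·log_e(1/24) + 1/6·log_e(1/6) + 5/24·log_e(5/24) + 1/6·log_e(1/6) + 1/6·log_e(1/6) + 1/4·log_e(1/4)]
H(X,Y) = 1.7017 nats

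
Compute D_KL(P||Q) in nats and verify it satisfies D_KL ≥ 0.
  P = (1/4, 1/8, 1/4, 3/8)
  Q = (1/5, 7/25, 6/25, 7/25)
0.0747 nats

KL divergence satisfies the Gibbs inequality: D_KL(P||Q) ≥ 0 for all distributions P, Q.

D_KL(P||Q) = Σ p(x) log(p(x)/q(x))
Term by term:
  x=0: 1/4 × log_e[(1/4)/(1/5)] = 0.0558
  x=1: 1/8 × log_e[(1/8)/(7/25)] = -0.1008
  x=2: 1/4 × log_e[(1/4)/(6/25)] = 0.0102
  x=3: 3/8 × log_e[(3/8)/(7/25)] = 0.1096
D_KL(P||Q) = 0.0747 nats

D_KL(P||Q) = 0.0747 ≥ 0 ✓

This non-negativity is a fundamental property: relative entropy cannot be negative because it measures how different Q is from P.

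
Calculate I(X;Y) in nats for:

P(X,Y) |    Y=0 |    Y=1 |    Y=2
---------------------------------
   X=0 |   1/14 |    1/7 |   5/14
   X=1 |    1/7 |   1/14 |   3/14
0.0321 nats

Mutual information: I(X;Y) = H(X) + H(Y) - H(X,Y)

Marginals:
P(X) = (4/7, 3/7), H(X) = 0.6829 nats
P(Y) = (3/14, 3/14, 4/7), H(Y) = 0.9800 nats

Joint entropy: H(X,Y) = 1.6308 nats

I(X;Y) = 0.6829 + 0.9800 - 1.6308 = 0.0321 nats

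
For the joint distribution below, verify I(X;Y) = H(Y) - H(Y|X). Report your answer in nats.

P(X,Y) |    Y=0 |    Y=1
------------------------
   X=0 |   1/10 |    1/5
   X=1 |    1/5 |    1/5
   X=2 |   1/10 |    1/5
I(X;Y) = 0.0138 nats

Mutual information has multiple equivalent forms:
- I(X;Y) = H(X) - H(X|Y)
- I(X;Y) = H(Y) - H(Y|X)
- I(X;Y) = H(X) + H(Y) - H(X,Y)

Computing all quantities:
H(X) = 1.0889, H(Y) = 0.6730, H(X,Y) = 1.7481
H(X|Y) = 1.0751, H(Y|X) = 0.6592

Verification:
H(X) - H(X|Y) = 1.0889 - 1.0751 = 0.0138
H(Y) - H(Y|X) = 0.6730 - 0.6592 = 0.0138
H(X) + H(Y) - H(X,Y) = 1.0889 + 0.6730 - 1.7481 = 0.0138

All forms give I(X;Y) = 0.0138 nats. ✓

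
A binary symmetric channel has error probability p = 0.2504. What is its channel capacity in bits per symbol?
0.1881 bits

For a binary symmetric channel (BSC) with error probability p:
Capacity C = 1 - H(p) bits per symbol

where H(p) = -p log₂(p) - (1-p) log₂(1-p) is the binary entropy function.

H(0.2504) = 0.8119 bits
C = 1 - 0.8119 = 0.1881 bits per symbol

This means we can reliably transmit up to 0.1881 bits of information per channel use.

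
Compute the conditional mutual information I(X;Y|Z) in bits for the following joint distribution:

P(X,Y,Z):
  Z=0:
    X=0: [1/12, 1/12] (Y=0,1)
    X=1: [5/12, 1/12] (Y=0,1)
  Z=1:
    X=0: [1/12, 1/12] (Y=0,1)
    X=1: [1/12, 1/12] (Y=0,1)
0.0492 bits

Conditional mutual information: I(X;Y|Z) = H(X|Z) + H(Y|Z) - H(X,Y|Z)

H(Z) = 0.9183
H(X,Z) = 1.7925 → H(X|Z) = 0.8742
H(Y,Z) = 1.7925 → H(Y|Z) = 0.8742
H(X,Y,Z) = 2.6175 → H(X,Y|Z) = 1.6992

I(X;Y|Z) = 0.8742 + 0.8742 - 1.6992 = 0.0492 bits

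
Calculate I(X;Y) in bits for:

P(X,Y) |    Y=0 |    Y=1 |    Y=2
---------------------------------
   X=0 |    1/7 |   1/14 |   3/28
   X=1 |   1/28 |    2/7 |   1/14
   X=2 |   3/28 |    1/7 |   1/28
0.1686 bits

Mutual information: I(X;Y) = H(X) + H(Y) - H(X,Y)

Marginals:
P(X) = (9/28, 11/28, 2/7), H(X) = 1.5722 bits
P(Y) = (2/7, 1/2, 3/14), H(Y) = 1.4926 bits

Joint entropy: H(X,Y) = 2.8963 bits

I(X;Y) = 1.5722 + 1.4926 - 2.8963 = 0.1686 bits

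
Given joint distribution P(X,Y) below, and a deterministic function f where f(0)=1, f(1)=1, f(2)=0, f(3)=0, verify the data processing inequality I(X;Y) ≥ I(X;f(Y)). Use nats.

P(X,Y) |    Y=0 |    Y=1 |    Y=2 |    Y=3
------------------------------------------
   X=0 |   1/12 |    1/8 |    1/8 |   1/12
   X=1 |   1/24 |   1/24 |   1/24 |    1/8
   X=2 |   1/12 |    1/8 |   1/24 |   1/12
I(X;Y) = 0.0522, I(X;f(Y)) = 0.0247, inequality holds: 0.0522 ≥ 0.0247

Data Processing Inequality: For any Markov chain X → Y → Z, we have I(X;Y) ≥ I(X;Z).

Here Z = f(Y) is a deterministic function of Y, forming X → Y → Z.

Original I(X;Y) = 0.0522 nats

After applying f:
P(X,Z) where Z=f(Y):
- P(X,Z=0) = P(X,Y=2) + P(X,Y=3)
- P(X,Z=1) = P(X,Y=0) + P(X,Y=1)

I(X;Z) = I(X;f(Y)) = 0.0247 nats

Verification: 0.0522 ≥ 0.0247 ✓

Information cannot be created by processing; the function f can only lose information about X.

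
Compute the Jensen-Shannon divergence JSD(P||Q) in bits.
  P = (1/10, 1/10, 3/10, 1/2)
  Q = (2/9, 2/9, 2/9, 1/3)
0.0506 bits

Jensen-Shannon divergence is:
JSD(P||Q) = 0.5 × D_KL(P||M) + 0.5 × D_KL(Q||M)
where M = 0.5 × (P + Q) is the mixture distribution.

M = 0.5 × (1/10, 1/10, 3/10, 1/2) + 0.5 × (2/9, 2/9, 2/9, 1/3) = (0.161111, 0.161111, 0.261111, 5/12)

D_KL(P||M) = 0.0540 bits
D_KL(Q||M) = 0.0472 bits

JSD(P||Q) = 0.5 × 0.0540 + 0.5 × 0.0472 = 0.0506 bits

Unlike KL divergence, JSD is symmetric and bounded: 0 ≤ JSD ≤ log(2).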